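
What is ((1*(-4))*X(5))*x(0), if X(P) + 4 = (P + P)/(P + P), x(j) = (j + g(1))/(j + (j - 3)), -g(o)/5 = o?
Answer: 20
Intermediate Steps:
g(o) = -5*o
x(j) = (-5 + j)/(-3 + 2*j) (x(j) = (j - 5*1)/(j + (j - 3)) = (j - 5)/(j + (-3 + j)) = (-5 + j)/(-3 + 2*j))
X(P) = -3 (X(P) = -4 + (P + P)/(P + P) = -4 + (2*P)/((2*P)) = -4 + (2*P)*(1/(2*P)) = -4 + 1 = -3)
((1*(-4))*X(5))*x(0) = ((1*(-4))*(-3))*((-5 + 0)/(-3 + 2*0)) = (-4*(-3))*(-5/(-3 + 0)) = 12*(-5/(-3)) = 12*(-⅓*(-5)) = 12*(5/3) = 20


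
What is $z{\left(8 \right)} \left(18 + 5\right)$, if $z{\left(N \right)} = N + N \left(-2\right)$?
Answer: $-184$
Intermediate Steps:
$z{\left(N \right)} = - N$ ($z{\left(N \right)} = N - 2 N = - N$)
$z{\left(8 \right)} \left(18 + 5\right) = \left(-1\right) 8 \left(18 + 5\right) = \left(-8\right) 23 = -184$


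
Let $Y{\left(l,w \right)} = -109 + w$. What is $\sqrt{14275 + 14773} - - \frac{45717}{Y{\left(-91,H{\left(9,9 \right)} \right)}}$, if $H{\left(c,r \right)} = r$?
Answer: $- \frac{45717}{100} + 2 \sqrt{7262} \approx -286.74$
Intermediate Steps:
$\sqrt{14275 + 14773} - - \frac{45717}{Y{\left(-91,H{\left(9,9 \right)} \right)}} = \sqrt{14275 + 14773} - - \frac{45717}{-109 + 9} = \sqrt{29048} - - \frac{45717}{-100} = 2 \sqrt{7262} - \left(-45717\right) \left(- \frac{1}{100}\right) = 2 \sqrt{7262} - \frac{45717}{100} = - \frac{45717}{100} + 2 \sqrt{7262}$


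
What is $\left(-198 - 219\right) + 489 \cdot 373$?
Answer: $181980$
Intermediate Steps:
$\left(-198 - 219\right) + 489 \cdot 373 = -417 + 182397 = 181980$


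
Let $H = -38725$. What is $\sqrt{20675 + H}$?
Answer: $95 i \sqrt{2} \approx 134.35 i$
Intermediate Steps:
$\sqrt{20675 + H} = \sqrt{20675 - 38725} = \sqrt{-18050} = 95 i \sqrt{2}$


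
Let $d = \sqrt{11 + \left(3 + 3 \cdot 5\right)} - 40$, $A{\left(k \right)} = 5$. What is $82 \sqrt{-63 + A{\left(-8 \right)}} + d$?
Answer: $-40 + \sqrt{29} + 82 i \sqrt{58} \approx -34.615 + 624.49 i$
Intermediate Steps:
$d = -40 + \sqrt{29}$ ($d = \sqrt{11 + \left(3 + 15\right)} - 40 = \sqrt{11 + 18} - 40 = \sqrt{29} - 40 = -40 + \sqrt{29} \approx -34.615$)
$82 \sqrt{-63 + A{\left(-8 \right)}} + d = 82 \sqrt{-63 + 5} - \left(40 - \sqrt{29}\right) = 82 \sqrt{-58} - \left(40 - \sqrt{29}\right) = 82 i \sqrt{58} - \left(40 - \sqrt{29}\right) = -40 + \sqrt{29} + 82 i \sqrt{58}$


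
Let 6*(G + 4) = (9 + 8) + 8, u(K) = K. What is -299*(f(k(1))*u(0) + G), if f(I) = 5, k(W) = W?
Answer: -299/6 ≈ -49.833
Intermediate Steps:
G = ⅙ (G = -4 + ((9 + 8) + 8)/6 = -4 + (17 + 8)/6 = -4 + (⅙)*25 = -4 + 25/6 = ⅙ ≈ 0.16667)
-299*(f(k(1))*u(0) + G) = -299*(5*0 + ⅙) = -299*(0 + ⅙) = -299*⅙ = -299/6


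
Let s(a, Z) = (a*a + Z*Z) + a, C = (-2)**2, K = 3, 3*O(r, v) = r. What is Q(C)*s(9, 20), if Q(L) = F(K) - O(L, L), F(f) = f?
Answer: 2450/3 ≈ 816.67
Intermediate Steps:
O(r, v) = r/3
C = 4
Q(L) = 3 - L/3
s(a, Z) = a + Z**2 + a**2 (s(a, Z) = (a**2 + Z**2) + a = (Z**2 + a**2) + a = a + Z**2 + a**2)
Q(C)*s(9, 20) = (3 - 1/3*4)*(9 + 20**2 + 9**2) = (3 - 4/3)*(9 + 400 + 81) = (5/3)*490 = 2450/3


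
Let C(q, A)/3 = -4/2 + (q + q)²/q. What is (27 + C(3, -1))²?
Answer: 3249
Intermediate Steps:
C(q, A) = -6 + 12*q (C(q, A) = 3*(-4/2 + (q + q)²/q) = 3*(-4*½ + (2*q)²/q) = 3*(-2 + (4*q²)/q) = 3*(-2 + 4*q) = -6 + 12*q)
(27 + C(3, -1))² = (27 + (-6 + 12*3))² = (27 + (-6 + 36))² = (27 + 30)² = 57² = 3249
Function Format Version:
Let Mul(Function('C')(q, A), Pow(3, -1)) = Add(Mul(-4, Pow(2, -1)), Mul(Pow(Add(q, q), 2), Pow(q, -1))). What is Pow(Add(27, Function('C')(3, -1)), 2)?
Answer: 3249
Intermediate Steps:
Function('C')(q, A) = Add(-6, Mul(12, q)) (Function('C')(q, A) = Mul(3, Add(Mul(-4, Pow(2, -1)), Mul(Pow(Add(q, q), 2), Pow(q, -1)))) = Mul(3, Add(Mul(-4, Rational(1, 2)), Mul(Pow(Mul(2, q), 2), Pow(q, -1)))) = Mul(3, Add(-2, Mul(Mul(4, Pow(q, 2)), Pow(q, -1)))) = Mul(3, Add(-2, Mul(4, q))) = Add(-6, Mul(12, q)))
Pow(Add(27, Function('C')(3, -1)), 2) = Pow(Add(27, Add(-6, Mul(12, 3))), 2) = Pow(Add(27, Add(-6, 36)), 2) = Pow(Add(27, 30), 2) = Pow(57, 2) = 3249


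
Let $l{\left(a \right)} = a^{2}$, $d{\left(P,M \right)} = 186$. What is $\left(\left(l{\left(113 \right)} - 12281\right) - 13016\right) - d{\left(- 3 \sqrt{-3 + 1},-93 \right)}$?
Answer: $-12714$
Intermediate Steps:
$\left(\left(l{\left(113 \right)} - 12281\right) - 13016\right) - d{\left(- 3 \sqrt{-3 + 1},-93 \right)} = \left(\left(113^{2} - 12281\right) - 13016\right) - 186 = \left(\left(12769 - 12281\right) - 13016\right) - 186 = \left(488 - 13016\right) - 186 = -12528 - 186 = -12714$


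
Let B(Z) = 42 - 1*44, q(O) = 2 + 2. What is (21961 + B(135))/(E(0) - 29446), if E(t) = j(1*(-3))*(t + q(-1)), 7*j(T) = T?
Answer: -153713/206134 ≈ -0.74569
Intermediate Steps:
j(T) = T/7
q(O) = 4
E(t) = -12/7 - 3*t/7 (E(t) = ((1*(-3))/7)*(t + 4) = ((⅐)*(-3))*(4 + t) = -3*(4 + t)/7 = -12/7 - 3*t/7)
B(Z) = -2 (B(Z) = 42 - 44 = -2)
(21961 + B(135))/(E(0) - 29446) = (21961 - 2)/((-12/7 - 3/7*0) - 29446) = 21959/((-12/7 + 0) - 29446) = 21959/(-12/7 - 29446) = 21959/(-206134/7) = 21959*(-7/206134) = -153713/206134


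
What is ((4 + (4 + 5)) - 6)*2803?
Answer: 19621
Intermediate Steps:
((4 + (4 + 5)) - 6)*2803 = ((4 + 9) - 6)*2803 = (13 - 6)*2803 = 7*2803 = 19621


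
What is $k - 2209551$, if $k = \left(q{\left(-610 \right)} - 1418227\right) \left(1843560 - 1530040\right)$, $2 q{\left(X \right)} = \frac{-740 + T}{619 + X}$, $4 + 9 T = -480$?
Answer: $- \frac{36017343719311}{81} \approx -4.4466 \cdot 10^{11}$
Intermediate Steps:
$T = - \frac{484}{9}$ ($T = - \frac{4}{9} + \frac{1}{9} \left(-480\right) = - \frac{4}{9} - \frac{160}{3} = - \frac{484}{9} \approx -53.778$)
$q{\left(X \right)} = - \frac{3572}{9 \left(619 + X\right)}$ ($q{\left(X \right)} = \frac{\left(-740 - \frac{484}{9}\right) \frac{1}{619 + X}}{2} = \frac{\left(- \frac{7144}{9}\right) \frac{1}{619 + X}}{2} = - \frac{3572}{9 \left(619 + X\right)}$)
$k = - \frac{36017164745680}{81}$ ($k = \left(- \frac{3572}{5571 + 9 \left(-610\right)} - 1418227\right) \left(1843560 - 1530040\right) = \left(- \frac{3572}{5571 - 5490} - 1418227\right) 313520 = \left(- \frac{3572}{81} - 1418227\right) 313520 = \left(- \frac{114879959}{81}\right) 313520 = - \frac{36017164745680}{81} \approx -4.4466 \cdot 10^{11}$)
$k - 2209551 = - \frac{36017164745680}{81} - 2209551 = - \frac{36017343719311}{81}$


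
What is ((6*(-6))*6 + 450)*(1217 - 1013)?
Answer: 47736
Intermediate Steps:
((6*(-6))*6 + 450)*(1217 - 1013) = (-36*6 + 450)*204 = (-216 + 450)*204 = 234*204 = 47736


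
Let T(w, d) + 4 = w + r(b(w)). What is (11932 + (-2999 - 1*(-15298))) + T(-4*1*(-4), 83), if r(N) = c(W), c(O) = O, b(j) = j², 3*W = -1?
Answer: 72728/3 ≈ 24243.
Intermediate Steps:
W = -⅓ (W = (⅓)*(-1) = -⅓ ≈ -0.33333)
r(N) = -⅓
T(w, d) = -13/3 + w (T(w, d) = -4 + (w - ⅓) = -4 + (-⅓ + w) = -13/3 + w)
(11932 + (-2999 - 1*(-15298))) + T(-4*1*(-4), 83) = (11932 + (-2999 - 1*(-15298))) + (-13/3 - 4*1*(-4)) = (11932 + (-2999 + 15298)) + (-13/3 - 4*(-4)) = (11932 + 12299) + (-13/3 + 16) = 24231 + 35/3 = 72728/3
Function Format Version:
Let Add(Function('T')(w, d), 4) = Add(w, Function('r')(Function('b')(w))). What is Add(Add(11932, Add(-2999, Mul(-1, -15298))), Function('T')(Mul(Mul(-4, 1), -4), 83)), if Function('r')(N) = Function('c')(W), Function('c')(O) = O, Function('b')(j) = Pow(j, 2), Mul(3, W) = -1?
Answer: Rational(72728, 3) ≈ 24243.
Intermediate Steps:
W = Rational(-1, 3) (W = Mul(Rational(1, 3), -1) = Rational(-1, 3) ≈ -0.33333)
Function('r')(N) = Rational(-1, 3)
Function('T')(w, d) = Add(Rational(-13, 3), w) (Function('T')(w, d) = Add(-4, Add(w, Rational(-1, 3))) = Add(-4, Add(Rational(-1, 3), w)) = Add(Rational(-13, 3), w))
Add(Add(11932, Add(-2999, Mul(-1, -15298))), Function('T')(Mul(Mul(-4, 1), -4), 83)) = Add(Add(11932, Add(-2999, Mul(-1, -15298))), Add(Rational(-13, 3), Mul(Mul(-4, 1), -4))) = Add(Add(11932, Add(-2999, 15298)), Add(Rational(-13, 3), Mul(-4, -4))) = Add(Add(11932, 12299), Add(Rational(-13, 3), 16)) = Add(24231, Rational(35, 3)) = Rational(72728, 3)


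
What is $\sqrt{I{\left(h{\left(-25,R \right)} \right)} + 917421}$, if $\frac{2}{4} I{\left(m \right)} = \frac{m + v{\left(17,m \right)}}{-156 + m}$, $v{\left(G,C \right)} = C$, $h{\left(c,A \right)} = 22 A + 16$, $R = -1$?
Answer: $\frac{\sqrt{74311113}}{9} \approx 957.82$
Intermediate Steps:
$h{\left(c,A \right)} = 16 + 22 A$
$I{\left(m \right)} = \frac{4 m}{-156 + m}$ ($I{\left(m \right)} = 2 \frac{m + m}{-156 + m} = 2 \frac{2 m}{-156 + m} = \frac{4 m}{-156 + m}$)
$\sqrt{I{\left(h{\left(-25,R \right)} \right)} + 917421} = \sqrt{\frac{4 \left(16 + 22 \left(-1\right)\right)}{-156 + \left(16 + 22 \left(-1\right)\right)} + 917421} = \sqrt{\frac{4 \left(16 - 22\right)}{-156 + \left(16 - 22\right)} + 917421} = \sqrt{4 \left(-6\right) \frac{1}{-156 - 6} + 917421} = \sqrt{4 \left(-6\right) \frac{1}{-162} + 917421} = \sqrt{4 \left(-6\right) \left(- \frac{1}{162}\right) + 917421} = \sqrt{\frac{4}{27} + 917421} = \sqrt{\frac{24770371}{27}} = \frac{\sqrt{74311113}}{9}$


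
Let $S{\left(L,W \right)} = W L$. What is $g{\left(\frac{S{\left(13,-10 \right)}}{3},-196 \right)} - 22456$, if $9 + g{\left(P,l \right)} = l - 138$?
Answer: $-22799$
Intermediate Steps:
$S{\left(L,W \right)} = L W$
$g{\left(P,l \right)} = -147 + l$ ($g{\left(P,l \right)} = -9 + \left(l - 138\right) = -9 + \left(-138 + l\right) = -147 + l$)
$g{\left(\frac{S{\left(13,-10 \right)}}{3},-196 \right)} - 22456 = \left(-147 - 196\right) - 22456 = -343 - 22456 = -22799$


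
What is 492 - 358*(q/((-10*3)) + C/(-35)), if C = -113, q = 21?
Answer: -14463/35 ≈ -413.23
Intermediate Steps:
492 - 358*(q/((-10*3)) + C/(-35)) = 492 - 358*(21/((-10*3)) - 113/(-35)) = 492 - 358*(21/(-30) - 113*(-1/35)) = 492 - 358*(21*(-1/30) + 113/35) = 492 - 358*(-7/10 + 113/35) = 492 - 358*177/70 = 492 - 31683/35 = -14463/35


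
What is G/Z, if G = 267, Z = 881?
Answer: 267/881 ≈ 0.30306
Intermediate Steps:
G/Z = 267/881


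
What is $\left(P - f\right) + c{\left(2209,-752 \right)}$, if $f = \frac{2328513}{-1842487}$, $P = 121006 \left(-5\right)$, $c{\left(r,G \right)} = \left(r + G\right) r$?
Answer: $\frac{4815310780734}{1842487} \approx 2.6135 \cdot 10^{6}$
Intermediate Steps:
$c{\left(r,G \right)} = r \left(G + r\right)$ ($c{\left(r,G \right)} = \left(G + r\right) r = r \left(G + r\right)$)
$P = -605030$
$f = - \frac{2328513}{1842487}$ ($f = 2328513 \left(- \frac{1}{1842487}\right) = - \frac{2328513}{1842487} \approx -1.2638$)
$\left(P - f\right) + c{\left(2209,-752 \right)} = \left(-605030 - - \frac{2328513}{1842487}\right) + 2209 \left(-752 + 2209\right) = \left(-605030 + \frac{2328513}{1842487}\right) + 2209 \cdot 1457 = - \frac{1114757581097}{1842487} + 3218513 = \frac{4815310780734}{1842487}$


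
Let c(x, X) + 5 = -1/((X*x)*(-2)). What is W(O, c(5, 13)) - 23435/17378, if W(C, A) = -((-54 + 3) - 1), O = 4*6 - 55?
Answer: 880221/17378 ≈ 50.651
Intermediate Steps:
O = -31 (O = 24 - 55 = -31)
c(x, X) = -5 + 1/(2*X*x) (c(x, X) = -5 - 1/((X*x)*(-2)) = -5 - 1/((-2*X*x)) = -5 - (-1)/(2*X*x) = -5 + 1/(2*X*x))
W(C, A) = 52 (W(C, A) = -(-51 - 1) = -1*(-52) = 52)
W(O, c(5, 13)) - 23435/17378 = 52 - 23435/17378 = 880221/17378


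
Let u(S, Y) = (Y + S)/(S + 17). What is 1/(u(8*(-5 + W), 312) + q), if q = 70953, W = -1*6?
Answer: 71/5037439 ≈ 1.4094e-5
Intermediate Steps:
W = -6
u(S, Y) = (S + Y)/(17 + S)
1/(u(8*(-5 + W), 312) + q) = 1/((8*(-5 - 6) + 312)/(17 + 8*(-5 - 6)) + 70953) = 1/((8*(-11) + 312)/(17 + 8*(-11)) + 70953) = 1/((-88 + 312)/(17 - 88) + 70953) = 1/(224/(-71) + 70953) = 1/(-1/71*224 + 70953) = 1/(-224/71 + 70953) = 1/(5037439/71) = 71/5037439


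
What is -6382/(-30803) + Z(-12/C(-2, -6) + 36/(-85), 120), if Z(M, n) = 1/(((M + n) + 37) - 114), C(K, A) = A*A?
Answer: 76601669/331809916 ≈ 0.23086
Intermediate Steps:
C(K, A) = A**2
Z(M, n) = 1/(-77 + M + n) (Z(M, n) = 1/((37 + M + n) - 114) = 1/(-77 + M + n))
-6382/(-30803) + Z(-12/C(-2, -6) + 36/(-85), 120) = -6382/(-30803) + 1/(-77 + (-12/((-6)**2) + 36/(-85)) + 120) = -6382*(-1/30803) + 1/(-77 + (-12/36 + 36*(-1/85)) + 120) = 6382/30803 + 1/(-77 + (-12*1/36 - 36/85) + 120) = 6382/30803 + 1/(-77 + (-1/3 - 36/85) + 120) = 6382/30803 + 1/(-77 - 193/255 + 120) = 6382/30803 + 1/(10772/255) = 6382/30803 + 255/10772 = 76601669/331809916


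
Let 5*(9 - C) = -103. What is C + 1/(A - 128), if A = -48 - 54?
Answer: 6807/230 ≈ 29.596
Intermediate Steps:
A = -102
C = 148/5 (C = 9 - ⅕*(-103) = 9 + 103/5 = 148/5 ≈ 29.600)
C + 1/(A - 128) = 148/5 + 1/(-102 - 128) = 148/5 + 1/(-230) = 148/5 - 1/230 = 6807/230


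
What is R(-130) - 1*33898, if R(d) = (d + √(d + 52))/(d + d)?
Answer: -67795/2 - I*√78/260 ≈ -33898.0 - 0.033968*I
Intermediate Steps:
R(d) = (d + √(52 + d))/(2*d) (R(d) = (d + √(52 + d))/((2*d)) = (d + √(52 + d))*(1/(2*d)) = (d + √(52 + d))/(2*d))
R(-130) - 1*33898 = (½)*(-130 + √(52 - 130))/(-130) - 1*33898 = (½)*(-1/130)*(-130 + √(-78)) - 33898 = (½)*(-1/130)*(-130 + I*√78) - 33898 = (½ - I*√78/260) - 33898 = -67795/2 - I*√78/260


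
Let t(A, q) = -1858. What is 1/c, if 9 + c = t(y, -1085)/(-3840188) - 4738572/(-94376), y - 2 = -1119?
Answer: 11325674459/466730888686 ≈ 0.024266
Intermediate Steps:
y = -1117 (y = 2 - 1119 = -1117)
c = 466730888686/11325674459 (c = -9 + (-1858/(-3840188) - 4738572/(-94376)) = -9 + (-1858*(-1/3840188) - 4738572*(-1/94376)) = -9 + (929/1920094 + 1184643/23594) = -9 + 568661958817/11325674459 = 466730888686/11325674459 ≈ 41.210)
1/c = 1/(466730888686/11325674459) = 11325674459/466730888686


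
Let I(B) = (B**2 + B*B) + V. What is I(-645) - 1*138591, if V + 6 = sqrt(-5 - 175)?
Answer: 693453 + 6*I*sqrt(5) ≈ 6.9345e+5 + 13.416*I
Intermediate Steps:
V = -6 + 6*I*sqrt(5) (V = -6 + sqrt(-5 - 175) = -6 + sqrt(-180) = -6 + 6*I*sqrt(5) ≈ -6.0 + 13.416*I)
I(B) = -6 + 2*B**2 + 6*I*sqrt(5) (I(B) = (B**2 + B*B) + (-6 + 6*I*sqrt(5)) = (B**2 + B**2) + (-6 + 6*I*sqrt(5)) = 2*B**2 + (-6 + 6*I*sqrt(5)) = -6 + 2*B**2 + 6*I*sqrt(5))
I(-645) - 1*138591 = (-6 + 2*(-645)**2 + 6*I*sqrt(5)) - 1*138591 = (-6 + 2*416025 + 6*I*sqrt(5)) - 138591 = (-6 + 832050 + 6*I*sqrt(5)) - 138591 = (832044 + 6*I*sqrt(5)) - 138591 = 693453 + 6*I*sqrt(5)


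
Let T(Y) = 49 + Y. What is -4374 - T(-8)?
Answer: -4415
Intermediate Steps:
-4374 - T(-8) = -4374 - (49 - 8) = -4374 - 1*41 = -4374 - 41 = -4415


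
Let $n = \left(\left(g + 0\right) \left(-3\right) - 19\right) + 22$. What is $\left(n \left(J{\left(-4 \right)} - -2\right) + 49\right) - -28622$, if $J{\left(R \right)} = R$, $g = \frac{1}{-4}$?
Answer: $\frac{57327}{2} \approx 28664.0$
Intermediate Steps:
$g = - \frac{1}{4} \approx -0.25$
$n = \frac{15}{4}$ ($n = \left(\left(- \frac{1}{4} + 0\right) \left(-3\right) - 19\right) + 22 = \left(\left(- \frac{1}{4}\right) \left(-3\right) - 19\right) + 22 = \left(\frac{3}{4} - 19\right) + 22 = - \frac{73}{4} + 22 = \frac{15}{4} \approx 3.75$)
$\left(n \left(J{\left(-4 \right)} - -2\right) + 49\right) - -28622 = \left(\frac{15 \left(-4 - -2\right)}{4} + 49\right) - -28622 = \left(\frac{15 \left(-4 + 2\right)}{4} + 49\right) + 28622 = \left(\frac{15}{4} \left(-2\right) + 49\right) + 28622 = \left(- \frac{15}{2} + 49\right) + 28622 = \frac{83}{2} + 28622 = \frac{57327}{2}$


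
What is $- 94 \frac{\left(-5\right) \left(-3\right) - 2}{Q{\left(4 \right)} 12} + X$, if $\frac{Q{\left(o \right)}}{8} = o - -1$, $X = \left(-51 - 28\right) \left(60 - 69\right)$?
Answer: $\frac{170029}{240} \approx 708.45$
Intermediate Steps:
$X = 711$ ($X = \left(-79\right) \left(-9\right) = 711$)
$Q{\left(o \right)} = 8 + 8 o$ ($Q{\left(o \right)} = 8 \left(o - -1\right) = 8 \left(o + 1\right) = 8 \left(1 + o\right) = 8 + 8 o$)
$- 94 \frac{\left(-5\right) \left(-3\right) - 2}{Q{\left(4 \right)} 12} + X = - 94 \frac{\left(-5\right) \left(-3\right) - 2}{\left(8 + 8 \cdot 4\right) 12} + 711 = - 94 \frac{15 - 2}{\left(8 + 32\right) 12} + 711 = - 94 \frac{13}{40 \cdot 12} + 711 = - 94 \cdot \frac{13}{480} + 711 = - 94 \cdot 13 \cdot \frac{1}{480} + 711 = \left(-94\right) \frac{13}{480} + 711 = - \frac{611}{240} + 711 = \frac{170029}{240}$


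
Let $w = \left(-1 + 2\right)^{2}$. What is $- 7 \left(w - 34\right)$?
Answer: $231$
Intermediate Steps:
$w = 1$ ($w = 1^{2} = 1$)
$- 7 \left(w - 34\right) = - 7 \left(1 - 34\right) = \left(-7\right) \left(-33\right) = 231$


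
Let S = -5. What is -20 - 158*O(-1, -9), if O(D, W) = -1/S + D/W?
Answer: -3112/45 ≈ -69.156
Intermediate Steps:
O(D, W) = ⅕ + D/W (O(D, W) = -1/(-5) + D/W = -1*(-⅕) + D/W = ⅕ + D/W)
-20 - 158*O(-1, -9) = -20 - 158*(-1 + (⅕)*(-9))/(-9) = -20 - (-158)*(-1 - 9/5)/9 = -20 - (-158)*(-14)/(9*5) = -20 - 158*14/45 = -20 - 2212/45 = -3112/45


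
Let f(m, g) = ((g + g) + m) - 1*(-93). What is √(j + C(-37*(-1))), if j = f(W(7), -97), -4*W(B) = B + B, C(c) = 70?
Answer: I*√138/2 ≈ 5.8737*I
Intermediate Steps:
W(B) = -B/2 (W(B) = -(B + B)/4 = -B/2)
f(m, g) = 93 + m + 2*g (f(m, g) = (2*g + m) + 93 = (m + 2*g) + 93 = 93 + m + 2*g)
j = -209/2 (j = 93 - ½*7 + 2*(-97) = 93 - 7/2 - 194 = -209/2 ≈ -104.50)
√(j + C(-37*(-1))) = √(-209/2 + 70) = √(-69/2) = I*√138/2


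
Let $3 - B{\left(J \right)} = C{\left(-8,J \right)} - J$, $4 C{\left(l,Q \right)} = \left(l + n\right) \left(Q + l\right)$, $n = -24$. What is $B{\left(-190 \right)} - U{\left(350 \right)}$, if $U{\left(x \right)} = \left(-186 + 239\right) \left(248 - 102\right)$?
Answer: $-9509$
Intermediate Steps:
$C{\left(l,Q \right)} = \frac{\left(-24 + l\right) \left(Q + l\right)}{4}$ ($C{\left(l,Q \right)} = \frac{\left(l - 24\right) \left(Q + l\right)}{4} = \frac{\left(-24 + l\right) \left(Q + l\right)}{4}$)
$U{\left(x \right)} = 7738$ ($U{\left(x \right)} = 53 \cdot 146 = 7738$)
$B{\left(J \right)} = -61 + 9 J$ ($B{\left(J \right)} = 3 - \left(\left(- 6 J - -48 + \frac{\left(-8\right)^{2}}{4} + \frac{1}{4} J \left(-8\right)\right) - J\right) = 3 - \left(\left(- 6 J + 48 + \frac{1}{4} \cdot 64 - 2 J\right) - J\right) = 3 - \left(\left(- 6 J + 48 + 16 - 2 J\right) - J\right) = 3 - \left(\left(64 - 8 J\right) - J\right) = 3 - \left(64 - 9 J\right) = 3 + \left(-64 + 9 J\right) = -61 + 9 J$)
$B{\left(-190 \right)} - U{\left(350 \right)} = \left(-61 + 9 \left(-190\right)\right) - 7738 = \left(-61 - 1710\right) - 7738 = -1771 - 7738 = -9509$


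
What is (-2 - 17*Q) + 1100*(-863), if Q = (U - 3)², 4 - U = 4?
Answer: -949455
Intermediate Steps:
U = 0 (U = 4 - 1*4 = 4 - 4 = 0)
Q = 9 (Q = (0 - 3)² = (-3)² = 9)
(-2 - 17*Q) + 1100*(-863) = (-2 - 17*9) + 1100*(-863) = (-2 - 153) - 949300 = -155 - 949300 = -949455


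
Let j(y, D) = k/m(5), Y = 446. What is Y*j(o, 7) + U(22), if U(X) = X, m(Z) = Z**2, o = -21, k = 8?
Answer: 4118/25 ≈ 164.72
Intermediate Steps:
j(y, D) = 8/25 (j(y, D) = 8/(5**2) = 8/25)
Y*j(o, 7) + U(22) = 446*(8/25) + 22 = 3568/25 + 22 = 4118/25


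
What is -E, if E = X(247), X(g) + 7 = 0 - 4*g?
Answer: 995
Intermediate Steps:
X(g) = -7 - 4*g (X(g) = -7 + (0 - 4*g) = -7 - 4*g)
E = -995 (E = -7 - 4*247 = -7 - 988 = -995)
-E = -1*(-995) = 995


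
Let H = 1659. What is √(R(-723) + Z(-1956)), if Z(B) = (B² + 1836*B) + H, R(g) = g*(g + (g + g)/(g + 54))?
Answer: √37671969354/223 ≈ 870.37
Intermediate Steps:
R(g) = g*(g + 2*g/(54 + g)) (R(g) = g*(g + (2*g)/(54 + g)) = g*(g + 2*g/(54 + g)))
Z(B) = 1659 + B² + 1836*B (Z(B) = (B² + 1836*B) + 1659 = 1659 + B² + 1836*B)
√(R(-723) + Z(-1956)) = √((-723)²*(56 - 723)/(54 - 723) + (1659 + (-1956)² + 1836*(-1956))) = √(522729*(-667)/(-669) + (1659 + 3825936 - 3591216)) = √(522729*(-1/669)*(-667) + 236379) = √(116220081/223 + 236379) = √(168932598/223) = √37671969354/223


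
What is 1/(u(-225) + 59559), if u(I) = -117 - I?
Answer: 1/59667 ≈ 1.6760e-5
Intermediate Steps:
1/(u(-225) + 59559) = 1/((-117 - 1*(-225)) + 59559) = 1/((-117 + 225) + 59559) = 1/(108 + 59559) = 1/59667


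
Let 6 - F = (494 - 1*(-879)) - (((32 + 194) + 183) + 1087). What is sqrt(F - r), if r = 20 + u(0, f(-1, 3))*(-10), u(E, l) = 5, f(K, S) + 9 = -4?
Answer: sqrt(159) ≈ 12.610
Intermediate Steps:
f(K, S) = -13 (f(K, S) = -9 - 4 = -13)
r = -30 (r = 20 + 5*(-10) = 20 - 50 = -30)
F = 129 (F = 6 - ((494 - 1*(-879)) - (((32 + 194) + 183) + 1087)) = 6 - ((494 + 879) - ((226 + 183) + 1087)) = 6 - (1373 - (409 + 1087)) = 6 - (1373 - 1*1496) = 6 - (1373 - 1496) = 6 - 1*(-123) = 6 + 123 = 129)
sqrt(F - r) = sqrt(129 - 1*(-30)) = sqrt(129 + 30) = sqrt(159)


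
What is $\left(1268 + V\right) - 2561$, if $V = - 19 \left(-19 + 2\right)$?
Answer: $-970$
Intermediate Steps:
$V = 323$ ($V = \left(-19\right) \left(-17\right) = 323$)
$\left(1268 + V\right) - 2561 = \left(1268 + 323\right) - 2561 = 1591 - 2561 = -970$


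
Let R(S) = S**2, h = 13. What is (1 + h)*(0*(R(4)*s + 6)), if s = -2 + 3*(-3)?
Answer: 0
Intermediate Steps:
s = -11 (s = -2 - 9 = -11)
(1 + h)*(0*(R(4)*s + 6)) = (1 + 13)*(0*(4**2*(-11) + 6)) = 14*(0*(16*(-11) + 6)) = 14*(0*(-176 + 6)) = 14*(0*(-170)) = 14*0 = 0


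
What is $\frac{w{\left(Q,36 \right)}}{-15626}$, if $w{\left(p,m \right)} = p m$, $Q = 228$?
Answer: $- \frac{4104}{7813} \approx -0.52528$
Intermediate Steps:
$w{\left(p,m \right)} = m p$
$\frac{w{\left(Q,36 \right)}}{-15626} = \frac{36 \cdot 228}{-15626} = 8208 \left(- \frac{1}{15626}\right) = - \frac{4104}{7813}$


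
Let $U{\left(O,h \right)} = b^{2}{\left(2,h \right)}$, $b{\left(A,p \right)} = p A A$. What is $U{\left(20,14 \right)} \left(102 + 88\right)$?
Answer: $595840$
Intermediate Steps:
$b{\left(A,p \right)} = p A^{2}$ ($b{\left(A,p \right)} = A p A = p A^{2}$)
$U{\left(O,h \right)} = 16 h^{2}$ ($U{\left(O,h \right)} = \left(h 2^{2}\right)^{2} = \left(h 4\right)^{2} = \left(4 h\right)^{2} = 16 h^{2}$)
$U{\left(20,14 \right)} \left(102 + 88\right) = 16 \cdot 14^{2} \left(102 + 88\right) = 16 \cdot 196 \cdot 190 = 3136 \cdot 190 = 595840$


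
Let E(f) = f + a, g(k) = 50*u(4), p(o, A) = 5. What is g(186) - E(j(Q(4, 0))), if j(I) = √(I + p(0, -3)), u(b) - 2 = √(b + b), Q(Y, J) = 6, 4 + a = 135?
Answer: -31 - √11 + 100*√2 ≈ 107.10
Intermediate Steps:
a = 131 (a = -4 + 135 = 131)
u(b) = 2 + √2*√b (u(b) = 2 + √(b + b) = 2 + √(2*b) = 2 + √2*√b)
j(I) = √(5 + I) (j(I) = √(I + 5) = √(5 + I))
g(k) = 100 + 100*√2 (g(k) = 50*(2 + √2*√4) = 50*(2 + √2*2) = 50*(2 + 2*√2) = 100 + 100*√2)
E(f) = 131 + f (E(f) = f + 131 = 131 + f)
g(186) - E(j(Q(4, 0))) = (100 + 100*√2) - (131 + √(5 + 6)) = (100 + 100*√2) - (131 + √11) = (100 + 100*√2) + (-131 - √11) = -31 - √11 + 100*√2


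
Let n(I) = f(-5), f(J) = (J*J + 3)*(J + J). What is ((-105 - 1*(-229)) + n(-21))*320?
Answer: -49920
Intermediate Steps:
f(J) = 2*J*(3 + J²) (f(J) = (J² + 3)*(2*J) = (3 + J²)*(2*J) = 2*J*(3 + J²))
n(I) = -280 (n(I) = 2*(-5)*(3 + (-5)²) = 2*(-5)*(3 + 25) = 2*(-5)*28 = -280)
((-105 - 1*(-229)) + n(-21))*320 = ((-105 - 1*(-229)) - 280)*320 = ((-105 + 229) - 280)*320 = (124 - 280)*320 = -156*320 = -49920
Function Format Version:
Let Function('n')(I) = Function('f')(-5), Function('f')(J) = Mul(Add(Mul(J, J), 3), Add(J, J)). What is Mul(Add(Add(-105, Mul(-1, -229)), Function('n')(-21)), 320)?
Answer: -49920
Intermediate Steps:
Function('f')(J) = Mul(2, J, Add(3, Pow(J, 2))) (Function('f')(J) = Mul(Add(Pow(J, 2), 3), Mul(2, J)) = Mul(Add(3, Pow(J, 2)), Mul(2, J)) = Mul(2, J, Add(3, Pow(J, 2))))
Function('n')(I) = -280 (Function('n')(I) = Mul(2, -5, Add(3, Pow(-5, 2))) = Mul(2, -5, Add(3, 25)) = Mul(2, -5, 28) = -280)
Mul(Add(Add(-105, Mul(-1, -229)), Function('n')(-21)), 320) = Mul(Add(Add(-105, Mul(-1, -229)), -280), 320) = Mul(Add(Add(-105, 229), -280), 320) = Mul(Add(124, -280), 320) = Mul(-156, 320) = -49920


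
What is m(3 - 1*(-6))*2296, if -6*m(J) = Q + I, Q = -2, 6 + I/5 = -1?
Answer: 42476/3 ≈ 14159.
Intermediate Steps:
I = -35 (I = -30 + 5*(-1) = -30 - 5 = -35)
m(J) = 37/6 (m(J) = -(-2 - 35)/6 = -⅙*(-37) = 37/6)
m(3 - 1*(-6))*2296 = (37/6)*2296 = 42476/3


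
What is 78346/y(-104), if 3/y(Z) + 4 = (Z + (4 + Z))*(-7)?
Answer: 111564704/3 ≈ 3.7188e+7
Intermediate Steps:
y(Z) = 3/(-32 - 14*Z) (y(Z) = 3/(-4 + (Z + (4 + Z))*(-7)) = 3/(-4 + (4 + 2*Z)*(-7)) = 3/(-4 + (-28 - 14*Z)) = 3/(-32 - 14*Z))
78346/y(-104) = 78346/((-3/(32 + 14*(-104)))) = 78346/((-3/(32 - 1456))) = 78346/((-3/(-1424))) = 78346/((-3*(-1/1424))) = 78346/(3/1424) = 78346*(1424/3) = 111564704/3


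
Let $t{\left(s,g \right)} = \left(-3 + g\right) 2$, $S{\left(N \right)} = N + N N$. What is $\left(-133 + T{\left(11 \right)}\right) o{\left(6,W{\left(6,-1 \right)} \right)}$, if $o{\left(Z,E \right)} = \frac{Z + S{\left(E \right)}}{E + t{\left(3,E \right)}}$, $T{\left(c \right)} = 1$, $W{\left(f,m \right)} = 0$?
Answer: $132$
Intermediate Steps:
$S{\left(N \right)} = N + N^{2}$
$t{\left(s,g \right)} = -6 + 2 g$
$o{\left(Z,E \right)} = \frac{Z + E \left(1 + E\right)}{-6 + 3 E}$ ($o{\left(Z,E \right)} = \frac{Z + E \left(1 + E\right)}{E + \left(-6 + 2 E\right)} = \frac{Z + E \left(1 + E\right)}{-6 + 3 E}$)
$\left(-133 + T{\left(11 \right)}\right) o{\left(6,W{\left(6,-1 \right)} \right)} = \left(-133 + 1\right) \frac{6 + 0 \left(1 + 0\right)}{3 \left(-2 + 0\right)} = - 132 \frac{6 + 0 \cdot 1}{3 \left(-2\right)} = - 132 \cdot \frac{1}{3} \left(- \frac{1}{2}\right) \left(6 + 0\right) = - 132 \cdot \frac{1}{3} \left(- \frac{1}{2}\right) 6 = \left(-132\right) \left(-1\right) = 132$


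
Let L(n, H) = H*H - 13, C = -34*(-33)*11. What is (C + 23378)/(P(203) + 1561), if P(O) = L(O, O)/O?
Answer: 7251160/358079 ≈ 20.250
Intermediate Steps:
C = 12342 (C = 1122*11 = 12342)
L(n, H) = -13 + H² (L(n, H) = H² - 13 = -13 + H²)
P(O) = (-13 + O²)/O
(C + 23378)/(P(203) + 1561) = (12342 + 23378)/((203 - 13/203) + 1561) = 35720/((203 - 13*1/203) + 1561) = 35720/((203 - 13/203) + 1561) = 35720/(41196/203 + 1561) = 35720/(358079/203) = 35720*(203/358079) = 7251160/358079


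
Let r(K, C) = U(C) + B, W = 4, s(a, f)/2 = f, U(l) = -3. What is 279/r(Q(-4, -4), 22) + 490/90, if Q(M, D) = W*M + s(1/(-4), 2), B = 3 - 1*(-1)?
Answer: 2560/9 ≈ 284.44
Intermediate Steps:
s(a, f) = 2*f
B = 4 (B = 3 + 1 = 4)
Q(M, D) = 4 + 4*M (Q(M, D) = 4*M + 2*2 = 4*M + 4 = 4 + 4*M)
r(K, C) = 1 (r(K, C) = -3 + 4 = 1)
279/r(Q(-4, -4), 22) + 490/90 = 279/1 + 490/90 = 279*1 + 490*(1/90) = 279 + 49/9 = 2560/9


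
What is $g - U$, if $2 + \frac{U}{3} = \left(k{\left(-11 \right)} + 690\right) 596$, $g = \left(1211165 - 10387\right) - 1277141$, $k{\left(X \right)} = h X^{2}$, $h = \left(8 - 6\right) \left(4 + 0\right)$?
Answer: $-3040861$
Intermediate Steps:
$h = 8$ ($h = 2 \cdot 4 = 8$)
$k{\left(X \right)} = 8 X^{2}$
$g = -76363$ ($g = 1200778 - 1277141 = -76363$)
$U = 2964498$ ($U = -6 + 3 \left(8 \left(-11\right)^{2} + 690\right) 596 = -6 + 3 \left(8 \cdot 121 + 690\right) 596 = -6 + 3 \left(968 + 690\right) 596 = -6 + 3 \cdot 1658 \cdot 596 = -6 + 3 \cdot 988168 = -6 + 2964504 = 2964498$)
$g - U = -76363 - 2964498 = -3040861$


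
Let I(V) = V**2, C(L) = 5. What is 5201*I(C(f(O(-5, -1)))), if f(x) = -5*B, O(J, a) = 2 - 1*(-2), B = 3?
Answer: 130025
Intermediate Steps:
O(J, a) = 4 (O(J, a) = 2 + 2 = 4)
f(x) = -15 (f(x) = -5*3 = -15)
5201*I(C(f(O(-5, -1)))) = 5201*5**2 = 5201*25 = 130025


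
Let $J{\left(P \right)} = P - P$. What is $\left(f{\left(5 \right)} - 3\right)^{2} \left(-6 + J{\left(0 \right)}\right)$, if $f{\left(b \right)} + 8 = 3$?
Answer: $-384$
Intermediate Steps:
$J{\left(P \right)} = 0$
$f{\left(b \right)} = -5$ ($f{\left(b \right)} = -8 + 3 = -5$)
$\left(f{\left(5 \right)} - 3\right)^{2} \left(-6 + J{\left(0 \right)}\right) = \left(-5 - 3\right)^{2} \left(-6 + 0\right) = \left(-8\right)^{2} \left(-6\right) = 64 \left(-6\right) = -384$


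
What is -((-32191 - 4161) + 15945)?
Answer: 20407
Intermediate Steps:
-((-32191 - 4161) + 15945) = -(-36352 + 15945) = -1*(-20407) = 20407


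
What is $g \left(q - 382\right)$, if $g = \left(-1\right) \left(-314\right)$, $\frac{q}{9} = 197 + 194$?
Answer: $985018$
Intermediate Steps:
$q = 3519$ ($q = 9 \left(197 + 194\right) = 9 \cdot 391 = 3519$)
$g = 314$
$g \left(q - 382\right) = 314 \left(3519 - 382\right) = 314 \cdot 3137 = 985018$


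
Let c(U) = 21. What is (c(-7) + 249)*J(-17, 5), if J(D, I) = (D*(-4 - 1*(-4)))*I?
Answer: 0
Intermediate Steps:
J(D, I) = 0 (J(D, I) = (D*(-4 + 4))*I = (D*0)*I = 0*I = 0)
(c(-7) + 249)*J(-17, 5) = (21 + 249)*0 = 270*0 = 0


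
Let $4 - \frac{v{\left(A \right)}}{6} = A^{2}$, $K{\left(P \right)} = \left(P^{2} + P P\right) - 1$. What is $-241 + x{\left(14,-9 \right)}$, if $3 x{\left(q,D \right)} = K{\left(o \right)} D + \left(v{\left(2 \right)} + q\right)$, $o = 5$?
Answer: $- \frac{1150}{3} \approx -383.33$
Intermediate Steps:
$K{\left(P \right)} = -1 + 2 P^{2}$ ($K{\left(P \right)} = \left(P^{2} + P^{2}\right) - 1 = 2 P^{2} - 1 = -1 + 2 P^{2}$)
$v{\left(A \right)} = 24 - 6 A^{2}$
$x{\left(q,D \right)} = \frac{q}{3} + \frac{49 D}{3}$ ($x{\left(q,D \right)} = \frac{\left(-1 + 2 \cdot 5^{2}\right) D + \left(\left(24 - 6 \cdot 2^{2}\right) + q\right)}{3} = \frac{\left(-1 + 2 \cdot 25\right) D + \left(\left(24 - 24\right) + q\right)}{3} = \frac{\left(-1 + 50\right) D + \left(\left(24 - 24\right) + q\right)}{3} = \frac{49 D + \left(0 + q\right)}{3} = \frac{49 D + q}{3} = \frac{q + 49 D}{3} = \frac{q}{3} + \frac{49 D}{3}$)
$-241 + x{\left(14,-9 \right)} = -241 + \left(\frac{1}{3} \cdot 14 + \frac{49}{3} \left(-9\right)\right) = -241 + \left(\frac{14}{3} - 147\right) = -241 - \frac{427}{3} = - \frac{1150}{3}$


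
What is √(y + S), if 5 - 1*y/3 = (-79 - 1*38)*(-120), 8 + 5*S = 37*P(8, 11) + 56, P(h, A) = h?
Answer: I*√1050905/5 ≈ 205.03*I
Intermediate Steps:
S = 344/5 (S = -8/5 + (37*8 + 56)/5 = -8/5 + (296 + 56)/5 = -8/5 + (⅕)*352 = -8/5 + 352/5 = 344/5 ≈ 68.800)
y = -42105 (y = 15 - 3*(-79 - 1*38)*(-120) = 15 - 3*(-79 - 38)*(-120) = 15 - (-351)*(-120) = 15 - 3*14040 = 15 - 42120 = -42105)
√(y + S) = √(-42105 + 344/5) = √(-210181/5) = I*√1050905/5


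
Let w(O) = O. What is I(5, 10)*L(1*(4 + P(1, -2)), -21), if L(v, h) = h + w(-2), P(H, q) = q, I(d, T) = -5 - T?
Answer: 345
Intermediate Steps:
L(v, h) = -2 + h (L(v, h) = h - 2 = -2 + h)
I(5, 10)*L(1*(4 + P(1, -2)), -21) = (-5 - 1*10)*(-2 - 21) = (-5 - 10)*(-23) = -15*(-23) = 345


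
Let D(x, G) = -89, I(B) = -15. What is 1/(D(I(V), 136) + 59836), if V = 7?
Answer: 1/59747 ≈ 1.6737e-5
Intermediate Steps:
1/(D(I(V), 136) + 59836) = 1/(-89 + 59836) = 1/59747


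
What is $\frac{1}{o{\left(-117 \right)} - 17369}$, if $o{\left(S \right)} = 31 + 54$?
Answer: $- \frac{1}{17284} \approx -5.7857 \cdot 10^{-5}$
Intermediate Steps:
$o{\left(S \right)} = 85$
$\frac{1}{o{\left(-117 \right)} - 17369} = \frac{1}{85 - 17369} = \frac{1}{-17284} = - \frac{1}{17284}$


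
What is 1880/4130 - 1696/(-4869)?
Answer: 1615820/2010897 ≈ 0.80353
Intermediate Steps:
1880/4130 - 1696/(-4869) = 1880*(1/4130) - 1696*(-1/4869) = 188/413 + 1696/4869 = 1615820/2010897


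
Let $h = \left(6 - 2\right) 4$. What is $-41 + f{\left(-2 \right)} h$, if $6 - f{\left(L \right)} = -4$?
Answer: $119$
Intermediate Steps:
$f{\left(L \right)} = 10$ ($f{\left(L \right)} = 6 - -4 = 6 + 4 = 10$)
$h = 16$ ($h = 4 \cdot 4 = 16$)
$-41 + f{\left(-2 \right)} h = -41 + 10 \cdot 16 = -41 + 160 = 119$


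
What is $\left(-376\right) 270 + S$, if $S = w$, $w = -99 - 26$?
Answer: $-101645$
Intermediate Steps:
$w = -125$ ($w = -99 - 26 = -125$)
$S = -125$
$\left(-376\right) 270 + S = \left(-376\right) 270 - 125 = -101520 - 125 = -101645$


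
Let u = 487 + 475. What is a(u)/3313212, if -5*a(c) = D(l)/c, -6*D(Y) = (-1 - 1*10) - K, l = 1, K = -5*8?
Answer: 29/95619298320 ≈ 3.0329e-10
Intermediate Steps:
u = 962
K = -40
D(Y) = -29/6 (D(Y) = -((-1 - 1*10) - 1*(-40))/6 = -((-1 - 10) + 40)/6 = -(-11 + 40)/6 = -⅙*29 = -29/6)
a(c) = 29/(30*c) (a(c) = -(-29)/(30*c) = 29/(30*c))
a(u)/3313212 = ((29/30)/962)/3313212 = ((29/30)*(1/962))*(1/3313212) = (29/28860)*(1/3313212) = 29/95619298320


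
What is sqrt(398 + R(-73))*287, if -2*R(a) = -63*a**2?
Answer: 287*sqrt(673046)/2 ≈ 1.1773e+5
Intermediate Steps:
R(a) = 63*a**2/2 (R(a) = -(-63)*a**2/2 = 63*a**2/2)
sqrt(398 + R(-73))*287 = sqrt(398 + (63/2)*(-73)**2)*287 = sqrt(398 + (63/2)*5329)*287 = sqrt(398 + 335727/2)*287 = sqrt(336523/2)*287 = (sqrt(673046)/2)*287 = 287*sqrt(673046)/2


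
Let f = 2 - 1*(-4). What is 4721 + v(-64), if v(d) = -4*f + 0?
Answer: 4697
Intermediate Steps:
f = 6 (f = 2 + 4 = 6)
v(d) = -24 (v(d) = -4*6 + 0 = -24 + 0 = -24)
4721 + v(-64) = 4721 - 24 = 4697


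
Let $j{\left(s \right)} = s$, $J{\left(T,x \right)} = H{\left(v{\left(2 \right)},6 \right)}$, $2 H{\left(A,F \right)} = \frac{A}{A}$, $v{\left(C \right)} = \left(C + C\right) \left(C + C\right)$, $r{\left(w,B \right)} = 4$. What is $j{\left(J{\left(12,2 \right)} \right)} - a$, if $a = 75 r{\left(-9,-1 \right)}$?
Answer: $- \frac{599}{2} \approx -299.5$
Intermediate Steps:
$v{\left(C \right)} = 4 C^{2}$ ($v{\left(C \right)} = 2 C 2 C = 4 C^{2}$)
$H{\left(A,F \right)} = \frac{1}{2}$ ($H{\left(A,F \right)} = \frac{A \frac{1}{A}}{2} = \frac{1}{2} \cdot 1 = \frac{1}{2}$)
$J{\left(T,x \right)} = \frac{1}{2}$
$a = 300$ ($a = 75 \cdot 4 = 300$)
$j{\left(J{\left(12,2 \right)} \right)} - a = \frac{1}{2} - 300 = - \frac{599}{2}$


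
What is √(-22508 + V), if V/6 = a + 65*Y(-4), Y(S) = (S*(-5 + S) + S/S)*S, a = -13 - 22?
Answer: I*√80438 ≈ 283.62*I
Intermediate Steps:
a = -35
Y(S) = S*(1 + S*(-5 + S)) (Y(S) = (S*(-5 + S) + 1)*S = (1 + S*(-5 + S))*S = S*(1 + S*(-5 + S)))
V = -57930 (V = 6*(-35 + 65*(-4*(1 + (-4)² - 5*(-4)))) = 6*(-35 + 65*(-4*(1 + 16 + 20))) = 6*(-35 + 65*(-4*37)) = 6*(-35 + 65*(-148)) = 6*(-35 - 9620) = 6*(-9655) = -57930)
√(-22508 + V) = √(-22508 - 57930) = √(-80438) = I*√80438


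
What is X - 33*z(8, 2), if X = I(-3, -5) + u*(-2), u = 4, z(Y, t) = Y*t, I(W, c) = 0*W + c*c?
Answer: -511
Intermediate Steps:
I(W, c) = c² (I(W, c) = 0 + c² = c²)
X = 17 (X = (-5)² + 4*(-2) = 25 - 8 = 17)
X - 33*z(8, 2) = 17 - 264*2 = 17 - 33*16 = 17 - 528 = -511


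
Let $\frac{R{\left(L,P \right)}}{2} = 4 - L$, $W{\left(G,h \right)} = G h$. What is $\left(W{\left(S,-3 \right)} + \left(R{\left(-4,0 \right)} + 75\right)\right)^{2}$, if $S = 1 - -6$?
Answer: $4900$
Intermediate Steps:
$S = 7$ ($S = 1 + 6 = 7$)
$R{\left(L,P \right)} = 8 - 2 L$ ($R{\left(L,P \right)} = 2 \left(4 - L\right) = 8 - 2 L$)
$\left(W{\left(S,-3 \right)} + \left(R{\left(-4,0 \right)} + 75\right)\right)^{2} = \left(7 \left(-3\right) + \left(\left(8 - -8\right) + 75\right)\right)^{2} = \left(-21 + \left(\left(8 + 8\right) + 75\right)\right)^{2} = \left(-21 + \left(16 + 75\right)\right)^{2} = \left(-21 + 91\right)^{2} = 70^{2} = 4900$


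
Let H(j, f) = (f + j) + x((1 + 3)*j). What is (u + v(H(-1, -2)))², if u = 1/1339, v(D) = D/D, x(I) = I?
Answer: 1795600/1792921 ≈ 1.0015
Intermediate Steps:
H(j, f) = f + 5*j (H(j, f) = (f + j) + (1 + 3)*j = (f + j) + 4*j = f + 5*j)
v(D) = 1
u = 1/1339 ≈ 0.00074683
(u + v(H(-1, -2)))² = (1/1339 + 1)² = (1340/1339)² = 1795600/1792921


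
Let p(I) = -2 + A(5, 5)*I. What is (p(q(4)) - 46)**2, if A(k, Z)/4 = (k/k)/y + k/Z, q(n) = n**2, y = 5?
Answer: 20736/25 ≈ 829.44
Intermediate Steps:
A(k, Z) = 4/5 + 4*k/Z (A(k, Z) = 4*((k/k)/5 + k/Z) = 4*(1*(1/5) + k/Z) = 4*(1/5 + k/Z) = 4/5 + 4*k/Z)
p(I) = -2 + 24*I/5 (p(I) = -2 + (4/5 + 4*5/5)*I = -2 + (4/5 + 4*5*(1/5))*I = -2 + (4/5 + 4)*I = -2 + 24*I/5)
(p(q(4)) - 46)**2 = ((-2 + (24/5)*4**2) - 46)**2 = ((-2 + (24/5)*16) - 46)**2 = ((-2 + 384/5) - 46)**2 = (374/5 - 46)**2 = (144/5)**2 = 20736/25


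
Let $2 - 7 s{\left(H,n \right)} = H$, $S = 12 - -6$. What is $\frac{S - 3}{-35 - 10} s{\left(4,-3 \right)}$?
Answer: $\frac{2}{21} \approx 0.095238$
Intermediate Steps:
$S = 18$ ($S = 12 + 6 = 18$)
$s{\left(H,n \right)} = \frac{2}{7} - \frac{H}{7}$
$\frac{S - 3}{-35 - 10} s{\left(4,-3 \right)} = \frac{18 - 3}{-35 - 10} \left(\frac{2}{7} - \frac{4}{7}\right) = \frac{15}{-45} \left(\frac{2}{7} - \frac{4}{7}\right) = 15 \left(- \frac{1}{45}\right) \left(- \frac{2}{7}\right) = \left(- \frac{1}{3}\right) \left(- \frac{2}{7}\right) = \frac{2}{21}$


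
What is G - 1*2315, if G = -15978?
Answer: -18293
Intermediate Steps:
G - 1*2315 = -15978 - 1*2315 = -15978 - 2315 = -18293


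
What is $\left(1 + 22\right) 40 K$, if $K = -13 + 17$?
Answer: $3680$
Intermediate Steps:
$K = 4$
$\left(1 + 22\right) 40 K = \left(1 + 22\right) 40 \cdot 4 = 23 \cdot 40 \cdot 4 = 920 \cdot 4 = 3680$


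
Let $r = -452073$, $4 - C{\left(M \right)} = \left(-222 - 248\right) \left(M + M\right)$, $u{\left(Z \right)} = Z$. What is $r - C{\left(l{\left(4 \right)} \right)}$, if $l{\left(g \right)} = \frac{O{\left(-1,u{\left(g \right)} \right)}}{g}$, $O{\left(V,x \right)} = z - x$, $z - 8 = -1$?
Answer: $-452782$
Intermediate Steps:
$z = 7$ ($z = 8 - 1 = 7$)
$O{\left(V,x \right)} = 7 - x$
$l{\left(g \right)} = \frac{7 - g}{g}$
$C{\left(M \right)} = 4 + 940 M$ ($C{\left(M \right)} = 4 - \left(-222 - 248\right) \left(M + M\right) = 4 - - 470 \cdot 2 M = 4 - - 940 M = 4 + 940 M$)
$r - C{\left(l{\left(4 \right)} \right)} = -452073 - \left(4 + 940 \frac{7 - 4}{4}\right) = -452073 - \left(4 + 940 \cdot \frac{1}{4} \cdot 3\right) = -452073 - \left(4 + 940 \cdot \frac{3}{4}\right) = -452073 - \left(4 + 705\right) = -452073 - 709 = -452782$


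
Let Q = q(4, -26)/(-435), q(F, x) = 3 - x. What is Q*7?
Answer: -7/15 ≈ -0.46667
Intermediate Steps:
Q = -1/15 (Q = (3 - 1*(-26))/(-435) = (3 + 26)*(-1/435) = 29*(-1/435) = -1/15 ≈ -0.066667)
Q*7 = -1/15*7 = -7/15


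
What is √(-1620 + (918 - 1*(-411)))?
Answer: I*√291 ≈ 17.059*I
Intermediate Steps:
√(-1620 + (918 - 1*(-411))) = √(-1620 + (918 + 411)) = √(-1620 + 1329) = √(-291) = I*√291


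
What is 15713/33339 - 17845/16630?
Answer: -66725453/110885514 ≈ -0.60175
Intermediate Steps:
15713/33339 - 17845/16630 = 15713*(1/33339) - 17845*1/16630 = 15713/33339 - 3569/3326 = -66725453/110885514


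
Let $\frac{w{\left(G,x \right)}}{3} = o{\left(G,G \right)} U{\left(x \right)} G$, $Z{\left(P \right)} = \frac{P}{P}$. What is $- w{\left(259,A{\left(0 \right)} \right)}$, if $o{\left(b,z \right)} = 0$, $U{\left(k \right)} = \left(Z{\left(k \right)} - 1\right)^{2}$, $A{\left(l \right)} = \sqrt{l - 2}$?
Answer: $0$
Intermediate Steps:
$Z{\left(P \right)} = 1$
$A{\left(l \right)} = \sqrt{-2 + l}$
$U{\left(k \right)} = 0$ ($U{\left(k \right)} = \left(1 - 1\right)^{2} = 0^{2} = 0$)
$w{\left(G,x \right)} = 0$ ($w{\left(G,x \right)} = 3 \cdot 0 \cdot 0 G = 3 \cdot 0 G = 3 \cdot 0 = 0$)
$- w{\left(259,A{\left(0 \right)} \right)} = \left(-1\right) 0 = 0$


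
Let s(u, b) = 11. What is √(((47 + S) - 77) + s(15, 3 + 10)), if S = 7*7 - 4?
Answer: √26 ≈ 5.0990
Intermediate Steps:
S = 45 (S = 49 - 4 = 45)
√(((47 + S) - 77) + s(15, 3 + 10)) = √(((47 + 45) - 77) + 11) = √((92 - 77) + 11) = √(15 + 11) = √26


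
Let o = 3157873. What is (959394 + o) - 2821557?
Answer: 1295710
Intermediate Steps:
(959394 + o) - 2821557 = (959394 + 3157873) - 2821557 = 4117267 - 2821557 = 1295710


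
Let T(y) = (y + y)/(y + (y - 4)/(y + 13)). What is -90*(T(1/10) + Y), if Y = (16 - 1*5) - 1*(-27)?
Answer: -862200/259 ≈ -3329.0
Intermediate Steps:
T(y) = 2*y/(y + (-4 + y)/(13 + y)) (T(y) = (2*y)/(y + (-4 + y)/(13 + y)) = 2*y/(y + (-4 + y)/(13 + y)))
Y = 38 (Y = (16 - 5) + 27 = 11 + 27 = 38)
-90*(T(1/10) + Y) = -90*(2*(13 + 1/10)/(10*(-4 + (1/10)² + 14/10)) + 38) = -90*(2*(⅒)*(13 + ⅒)/(-4 + (⅒)² + 14*(⅒)) + 38) = -90*(2*(⅒)*(131/10)/(-4 + 1/100 + 7/5) + 38) = -90*(2*(⅒)*(131/10)/(-259/100) + 38) = -90*(2*(⅒)*(-100/259)*(131/10) + 38) = -90*(-262/259 + 38) = -90*9580/259 = -862200/259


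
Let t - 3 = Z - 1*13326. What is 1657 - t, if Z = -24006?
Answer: 38986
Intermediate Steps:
t = -37329 (t = 3 + (-24006 - 1*13326) = 3 + (-24006 - 13326) = 3 - 37332 = -37329)
1657 - t = 1657 - 1*(-37329) = 1657 + 37329 = 38986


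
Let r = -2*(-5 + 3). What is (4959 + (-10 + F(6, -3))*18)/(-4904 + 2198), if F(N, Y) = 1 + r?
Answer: -1623/902 ≈ -1.7993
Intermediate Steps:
r = 4 (r = -2*(-2) = 4)
F(N, Y) = 5 (F(N, Y) = 1 + 4 = 5)
(4959 + (-10 + F(6, -3))*18)/(-4904 + 2198) = (4959 + (-10 + 5)*18)/(-4904 + 2198) = (4959 - 5*18)/(-2706) = (4959 - 90)*(-1/2706) = 4869*(-1/2706) = -1623/902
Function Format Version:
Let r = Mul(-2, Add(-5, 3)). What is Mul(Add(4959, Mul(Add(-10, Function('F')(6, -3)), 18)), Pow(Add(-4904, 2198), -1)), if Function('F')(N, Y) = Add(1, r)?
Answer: Rational(-1623, 902) ≈ -1.7993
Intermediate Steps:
r = 4 (r = Mul(-2, -2) = 4)
Function('F')(N, Y) = 5 (Function('F')(N, Y) = Add(1, 4) = 5)
Mul(Add(4959, Mul(Add(-10, Function('F')(6, -3)), 18)), Pow(Add(-4904, 2198), -1)) = Mul(Add(4959, Mul(Add(-10, 5), 18)), Pow(Add(-4904, 2198), -1)) = Mul(Add(4959, Mul(-5, 18)), Pow(-2706, -1)) = Mul(Add(4959, -90), Rational(-1, 2706)) = Mul(4869, Rational(-1, 2706)) = Rational(-1623, 902)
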